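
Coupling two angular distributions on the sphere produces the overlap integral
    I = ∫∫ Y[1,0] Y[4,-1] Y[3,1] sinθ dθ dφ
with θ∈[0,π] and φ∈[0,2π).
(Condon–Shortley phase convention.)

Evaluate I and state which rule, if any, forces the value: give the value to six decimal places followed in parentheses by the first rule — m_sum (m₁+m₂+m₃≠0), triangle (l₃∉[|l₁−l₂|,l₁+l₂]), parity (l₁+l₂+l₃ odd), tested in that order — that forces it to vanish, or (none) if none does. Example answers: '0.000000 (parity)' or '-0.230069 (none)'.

m-sum 0 ✓  L=8 even ✓  3≤3≤5 ✓
Π(2lᵢ+1) = 3×9×7 = 189
triangle coeff Δ(1,4,3) = 1/252
Σ_t [1,1]: t=1:−1/36 = -1/36
(3j)²=4/63 [(1 4 3; 0 0 0)], sign=+1
Σ_t [1,1]: t=1:−1/48 = -1/48
(3j)²=5/84 [(1 4 3; 0 -1 1)], sign=-1
⇒ 4πI² = 5/7
I = (-1)√(5/7/(4π)) = -0.23841361
No selection rule forces the value: the integral is nonzero (none).

-0.238414 (none)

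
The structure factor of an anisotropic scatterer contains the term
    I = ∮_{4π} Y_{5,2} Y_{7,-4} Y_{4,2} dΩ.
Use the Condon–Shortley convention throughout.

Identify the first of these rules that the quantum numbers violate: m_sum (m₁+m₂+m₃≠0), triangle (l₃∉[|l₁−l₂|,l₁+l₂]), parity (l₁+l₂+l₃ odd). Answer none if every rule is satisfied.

azimuthal sum: 2 − 4 + 2 = 0  ✓
2 ≤ 4 ≤ 12 (triangle on l)  ✓
L = 5 + 7 + 4 = 16 (even)  ✓

none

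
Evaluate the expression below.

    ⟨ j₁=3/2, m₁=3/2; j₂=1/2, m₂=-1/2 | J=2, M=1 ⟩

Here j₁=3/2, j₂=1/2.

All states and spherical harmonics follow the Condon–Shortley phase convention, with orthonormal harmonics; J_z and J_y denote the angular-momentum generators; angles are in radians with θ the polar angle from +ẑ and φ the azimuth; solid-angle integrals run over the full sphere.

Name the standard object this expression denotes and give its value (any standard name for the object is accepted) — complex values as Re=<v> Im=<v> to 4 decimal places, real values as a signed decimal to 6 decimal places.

Clebsch–Gordan coefficient, +√(1/4) ≈ +0.500000

This is a Clebsch–Gordan (vector-coupling) coefficient.
triangle: 0!*3!*1!/5! = 6/120
(j±m)!: 3!*0!*0!*1!*3!*1! = 36
prefactor² = (2J+1)*Δ*N² = 9
  k=0: +1/(0!*0!*0!*0!*3!*1!) = 1/6
Σ = 1/6  ⇒  CG² = 9*(1/6)² = 1/4
CG = +√(1/4) = +0.500000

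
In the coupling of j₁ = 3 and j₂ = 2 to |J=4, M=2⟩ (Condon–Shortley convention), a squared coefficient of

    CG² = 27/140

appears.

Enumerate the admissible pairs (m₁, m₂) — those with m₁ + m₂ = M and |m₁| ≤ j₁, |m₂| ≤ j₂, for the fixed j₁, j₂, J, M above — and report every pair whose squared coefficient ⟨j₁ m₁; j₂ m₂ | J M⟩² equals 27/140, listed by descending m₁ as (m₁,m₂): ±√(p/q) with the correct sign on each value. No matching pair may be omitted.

Admissible pairs with m₁+m₂ = M = 2: (0,2), (1,1), (2,0), (3,-1)
  (m₁,m₂)=(3,-1): CG² = 27/140, CG = +√(27/140)   ← matches the target
  (m₁,m₂)=(2,0): CG² = 12/35, CG = +√(12/35)
  (m₁,m₂)=(1,1): CG² = 1/28, CG = −√(1/28)
  (m₁,m₂)=(0,2): CG² = 3/7, CG = −√(3/7)
Pairs with CG² = 27/140: (3,-1): +√(27/140)

(3,-1): +√(27/140)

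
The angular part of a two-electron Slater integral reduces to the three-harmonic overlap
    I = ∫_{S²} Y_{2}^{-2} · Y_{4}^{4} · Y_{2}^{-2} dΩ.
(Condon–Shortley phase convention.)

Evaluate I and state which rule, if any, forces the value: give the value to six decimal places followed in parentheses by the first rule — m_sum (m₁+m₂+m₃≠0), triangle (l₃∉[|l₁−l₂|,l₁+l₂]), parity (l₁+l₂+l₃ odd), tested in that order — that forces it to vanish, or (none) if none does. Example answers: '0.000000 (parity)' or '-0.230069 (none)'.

Checks pass: Σm=0; 8 even; l₃=2∈[2,6].
(2·2+1)(2·4+1)(2·2+1) = 225
Δ: 4! 0! 4! / 9! → 1/630
sum: t=2:+1/16 = 1/16
3j²(2 4 2; 0 0 0) = Δ·Π!·Σ² = 2/35  (sign +1)
sum: t=4:+1/576 = 1/576
3j²(2 4 2; -2 4 -2) = Δ·Π!·Σ² = 1/9  (sign +1)
combine: 4πI² = 225·2/35·1/9 = 10/7
take √, sign +1: I = 0.33716777
No selection rule forces the value: the integral is nonzero (none).

0.337168 (none)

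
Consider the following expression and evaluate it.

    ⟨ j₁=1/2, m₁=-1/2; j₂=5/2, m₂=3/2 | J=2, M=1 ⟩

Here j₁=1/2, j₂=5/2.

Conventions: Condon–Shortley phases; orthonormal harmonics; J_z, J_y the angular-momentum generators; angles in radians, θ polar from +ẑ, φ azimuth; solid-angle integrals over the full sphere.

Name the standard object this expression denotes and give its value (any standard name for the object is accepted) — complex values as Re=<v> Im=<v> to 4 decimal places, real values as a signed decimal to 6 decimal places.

Clebsch–Gordan coefficient, −√(2/3) ≈ -0.816497

This is a Clebsch–Gordan (vector-coupling) coefficient.
√[5·1!0!4!/6! · 0!1!4!1!3!1!] = √(24)
  +(−1)^1/∏(1,0,0,3,0,1)! = -1/6  (running -1/6)
⟨..|..⟩ = √(24)·(-1/6) = -0.816497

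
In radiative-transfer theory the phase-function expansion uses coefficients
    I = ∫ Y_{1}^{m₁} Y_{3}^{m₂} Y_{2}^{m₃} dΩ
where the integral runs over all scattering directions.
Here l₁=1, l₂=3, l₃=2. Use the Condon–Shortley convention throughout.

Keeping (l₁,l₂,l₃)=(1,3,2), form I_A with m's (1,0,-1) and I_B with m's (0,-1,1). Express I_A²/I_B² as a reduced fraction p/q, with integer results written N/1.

Same 1,3,2: normalisation and zero-m 3j drop out of the ratio.
A: Δ: 2! 0! 4! / 7! → 1/105; sum: t=0:+1/12 = 1/12; 3j²(1 3 2; 1 0 -1) = Δ·Π!·Σ² = 1/35  (sign -1)
B: Δ: 2! 0! 4! / 7! → 1/105; sum: t=1:−1/6 = -1/6; 3j²(1 3 2; 0 -1 1) = Δ·Π!·Σ² = 8/105  (sign +1)
I_A²/I_B² = (1/35)/(8/105) = 3/8

3/8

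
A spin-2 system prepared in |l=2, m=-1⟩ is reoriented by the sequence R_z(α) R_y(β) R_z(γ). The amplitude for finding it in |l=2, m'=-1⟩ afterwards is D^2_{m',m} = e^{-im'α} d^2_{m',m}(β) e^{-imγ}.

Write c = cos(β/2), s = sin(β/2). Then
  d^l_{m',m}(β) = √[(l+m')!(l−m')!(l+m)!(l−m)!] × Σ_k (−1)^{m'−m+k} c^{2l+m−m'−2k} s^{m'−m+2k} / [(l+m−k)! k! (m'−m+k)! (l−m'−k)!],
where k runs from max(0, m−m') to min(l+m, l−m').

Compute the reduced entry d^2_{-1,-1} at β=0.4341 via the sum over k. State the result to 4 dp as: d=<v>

d=0.7767

d^2_{-1,-1}(β=0.4341) via the finite sum:
With c≡cos(β/2)=0.976537 and s≡sin(β/2)=0.215350, N=[1·6·1·6]^{1/2}=6.000000
k: max(0,(-1)−(-1))=0 … min(2+(-1),2−(-1))=1
  k=0: (−1)^0·6.0000/(6)·0.9765^4·0.2153^0 = +0.909400
  k=1: (−1)^1·6.0000/(2)·0.9765^2·0.2153^2 = -0.132675
d^2_{-1,-1}(0.4341) = +0.909400 -0.132675 = +0.776725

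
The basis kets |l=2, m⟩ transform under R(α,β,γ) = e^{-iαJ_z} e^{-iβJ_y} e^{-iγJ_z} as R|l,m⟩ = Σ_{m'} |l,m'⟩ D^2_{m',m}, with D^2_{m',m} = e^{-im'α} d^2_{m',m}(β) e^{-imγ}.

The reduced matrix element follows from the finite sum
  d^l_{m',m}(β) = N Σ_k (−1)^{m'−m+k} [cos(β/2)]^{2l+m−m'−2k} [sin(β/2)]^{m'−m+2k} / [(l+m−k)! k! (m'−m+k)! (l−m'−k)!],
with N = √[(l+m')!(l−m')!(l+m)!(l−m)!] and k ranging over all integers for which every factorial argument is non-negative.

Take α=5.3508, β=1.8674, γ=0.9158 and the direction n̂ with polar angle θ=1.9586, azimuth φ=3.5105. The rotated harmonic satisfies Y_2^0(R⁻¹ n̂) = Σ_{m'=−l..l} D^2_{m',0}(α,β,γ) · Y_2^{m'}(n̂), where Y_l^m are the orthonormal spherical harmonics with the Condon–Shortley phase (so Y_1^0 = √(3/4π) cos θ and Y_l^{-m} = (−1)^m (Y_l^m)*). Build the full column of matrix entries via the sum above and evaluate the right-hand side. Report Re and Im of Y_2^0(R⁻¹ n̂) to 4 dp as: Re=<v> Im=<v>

Re=-0.3006 Im=0.0000

Need the full column D^2_{m',0} for m'=−2..2 at α=5.3508, β=1.8674, γ=0.9158.
cos(β/2)=0.594864, sin(β/2)=0.803826
d^2_{-2,0}: single k=2 term ⇒ +0.560061;  D = -0.162282-0.536034i
d^2_{-1,0}: k∈[1..2] ⇒ +0.414468 -0.756798 = -0.342330;  D = -0.204002+0.274906i
d^2_{0,0}: k∈[0..2] ⇒ +0.125219 -0.914576 +0.417493 = -0.371864;  D = -0.371864+0.000000i
d^2_{1,0}: k∈[0..1] ⇒ -0.414468 +0.756798 = +0.342330;  D = +0.204002+0.274906i
d^2_{2,0}: single k=0 term ⇒ +0.560061;  D = -0.162282+0.536034i
Y_2^{m'}(θ=1.9586,φ=3.5105) and Σ D·Y over m':
  (-0.1623-0.5360i)·(+0.2449-0.2227i)  (-0.2040+0.2749i)·(+0.2523-0.0975i)  (-0.3719+0.0000i)·(-0.1801+0.0000i)  (+0.2040+0.2749i)·(-0.2523-0.0975i)  (-0.1623+0.5360i)·(+0.2449+0.2227i)
Y_2^0(R⁻¹ n̂) = -0.300562+0.000000i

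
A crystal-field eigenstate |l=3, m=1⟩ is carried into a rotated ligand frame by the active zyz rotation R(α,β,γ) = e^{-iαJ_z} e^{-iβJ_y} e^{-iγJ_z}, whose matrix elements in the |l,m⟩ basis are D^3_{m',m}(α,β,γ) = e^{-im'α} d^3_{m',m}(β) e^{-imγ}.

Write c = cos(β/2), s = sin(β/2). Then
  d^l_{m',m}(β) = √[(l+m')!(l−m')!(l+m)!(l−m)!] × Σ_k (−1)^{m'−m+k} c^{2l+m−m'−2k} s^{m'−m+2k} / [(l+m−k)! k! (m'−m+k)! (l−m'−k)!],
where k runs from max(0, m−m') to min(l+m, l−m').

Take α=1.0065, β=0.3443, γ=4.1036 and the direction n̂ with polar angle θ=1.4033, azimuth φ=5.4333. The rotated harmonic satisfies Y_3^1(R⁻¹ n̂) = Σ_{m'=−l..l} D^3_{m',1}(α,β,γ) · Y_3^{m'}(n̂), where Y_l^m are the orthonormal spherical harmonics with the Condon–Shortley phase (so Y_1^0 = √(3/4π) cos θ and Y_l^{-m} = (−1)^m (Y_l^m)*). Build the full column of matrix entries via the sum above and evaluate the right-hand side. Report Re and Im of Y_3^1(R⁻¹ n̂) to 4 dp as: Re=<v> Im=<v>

Re=0.3034 Im=0.0888

Need the full column D^3_{m',1} for m'=−3..3 at α=1.0065, β=0.3443, γ=4.1036.
cos(β/2)=0.985219, sin(β/2)=0.171301
d^3_{-3,1}: single k=4 term ⇒ +0.003237;  D = +0.001514-0.002861i
d^3_{-2,1}: k∈[3..4] ⇒ +0.030402 -0.000460 = +0.029943;  D = -0.014873-0.025988i
d^3_{-1,1}: k∈[2..4] ⇒ +0.165883 -0.006686 +0.000025 = +0.159222;  D = -0.159064-0.007082i
d^3_{0,1}: k∈[1..3] ⇒ +0.550825 -0.049956 +0.000503 = +0.501372;  D = -0.286722+0.411296i
d^3_{1,1}: k∈[0..2] ⇒ +0.914526 -0.221177 +0.005015 = +0.698364;  D = +0.270483+0.643856i
d^3_{2,1}: k∈[0..1] ⇒ -0.502832 +0.030402 = -0.472430;  D = -0.465890-0.078336i
d^3_{3,1}: single k=0 term ⇒ +0.107077;  D = +0.071477-0.079728i
Y_3^{m'}(θ=1.4033,φ=5.4333) and Σ D·Y over m':
  (+0.0015-0.0029i)·(-0.3319+0.2232i)  (-0.0149-0.0260i)·(-0.0213+0.1643i)  (-0.1591-0.0071i)·(-0.1811-0.2061i)  (-0.2867+0.4113i)·(-0.1780+0.0000i)  (+0.2705+0.6439i)·(+0.1811-0.2061i)  (-0.4659-0.0783i)·(-0.0213-0.1643i)  (+0.0715-0.0797i)·(+0.3319+0.2232i)
Y_3^1(R⁻¹ n̂) = +0.303370+0.088802i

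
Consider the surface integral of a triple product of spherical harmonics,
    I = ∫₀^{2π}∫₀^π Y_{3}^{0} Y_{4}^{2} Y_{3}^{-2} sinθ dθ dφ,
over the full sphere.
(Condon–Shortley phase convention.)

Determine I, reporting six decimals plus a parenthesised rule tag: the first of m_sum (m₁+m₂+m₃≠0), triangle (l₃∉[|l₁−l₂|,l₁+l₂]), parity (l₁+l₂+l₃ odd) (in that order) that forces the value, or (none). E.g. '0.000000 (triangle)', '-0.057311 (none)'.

Checks pass: Σm=0; 10 even; l₃=3∈[1,7].
(2·3+1)(2·4+1)(2·3+1) = 441
Δ: 4! 2! 4! / 11! → 1/34650
sum: t=1:−1/72 t=2:+1/16 t=3:−1/72 = 5/144
3j²(3 4 3; 0 0 0) = Δ·Π!·Σ² = 2/77  (sign -1)
sum: t=2:+1/96 t=3:−1/72 = -1/288
3j²(3 4 3; 0 2 -2) = Δ·Π!·Σ² = 1/462  (sign +1)
combine: 4πI² = 441·2/77·1/462 = 3/121
take √, sign -1: I = -0.04441841
No selection rule forces the value: the integral is nonzero (none).

-0.044418 (none)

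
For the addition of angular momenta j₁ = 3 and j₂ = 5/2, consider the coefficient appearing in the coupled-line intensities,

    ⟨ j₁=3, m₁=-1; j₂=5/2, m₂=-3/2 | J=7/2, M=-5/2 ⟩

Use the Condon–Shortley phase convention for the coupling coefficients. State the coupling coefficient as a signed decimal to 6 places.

√[8·2!4!3!/10! · 2!4!1!4!1!6!] = √(18432/35)
  +(−1)^0/∏(0,2,4,1,0,2)! = 1/96  (running 1/96)
  +(−1)^1/∏(1,1,3,0,1,3)! = -1/36  (running -5/288)
⟨..|..⟩ = √(18432/35)·(-5/288) = -0.398410

-0.398410  (= −√(10/63))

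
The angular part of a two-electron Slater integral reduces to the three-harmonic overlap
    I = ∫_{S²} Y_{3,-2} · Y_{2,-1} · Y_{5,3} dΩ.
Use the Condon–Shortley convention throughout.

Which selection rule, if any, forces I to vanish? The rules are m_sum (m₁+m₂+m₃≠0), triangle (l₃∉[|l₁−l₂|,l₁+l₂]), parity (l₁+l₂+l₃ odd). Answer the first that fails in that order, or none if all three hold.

m₁+m₂+m₃ = -2 − 1 + 3 = 0  ✓
triangle: |3−2|=1 ≤ l₃=5 ≤ 3+2=5  ✓
parity: l₁+l₂+l₃ = 10 is even  ✓

none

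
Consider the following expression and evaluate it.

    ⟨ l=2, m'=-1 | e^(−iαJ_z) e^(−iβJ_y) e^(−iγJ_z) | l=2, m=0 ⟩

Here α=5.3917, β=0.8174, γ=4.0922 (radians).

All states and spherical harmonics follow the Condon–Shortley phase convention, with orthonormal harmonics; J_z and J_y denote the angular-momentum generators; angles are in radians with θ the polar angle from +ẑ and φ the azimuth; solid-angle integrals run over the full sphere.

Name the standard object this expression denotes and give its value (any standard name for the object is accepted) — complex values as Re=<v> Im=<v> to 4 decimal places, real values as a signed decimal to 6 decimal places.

This is a Wigner D-matrix element — the rotation-matrix element ⟨l m'| R(α,β,γ) |l m⟩ in the angular-momentum basis.
Split into d^2_{-1,0}(β=0.8174) × two z-phases.
Half-angle: c=0.917638, s=0.397417. N=√(1·6·2·2)=4.898979
The bounds max(0,m−m')=1 and min(l+m,l−m')=2 give 2 terms
  k=1: (−1)^0·4.8990/(2)·0.9176^3·0.3974^1 = +0.752205
  k=2: (−1)^1·4.8990/(2)·0.9176^1·0.3974^3 = -0.141087
d^2_{-1,0}(0.8174) = +0.752205 -0.141087 = +0.611119
D = (+0.628257-0.778006i)·(+0.611119)·(+1.000000+0.000000i) = +0.383940-0.475454i

Wigner D-matrix element, Re=0.3839 Im=-0.4755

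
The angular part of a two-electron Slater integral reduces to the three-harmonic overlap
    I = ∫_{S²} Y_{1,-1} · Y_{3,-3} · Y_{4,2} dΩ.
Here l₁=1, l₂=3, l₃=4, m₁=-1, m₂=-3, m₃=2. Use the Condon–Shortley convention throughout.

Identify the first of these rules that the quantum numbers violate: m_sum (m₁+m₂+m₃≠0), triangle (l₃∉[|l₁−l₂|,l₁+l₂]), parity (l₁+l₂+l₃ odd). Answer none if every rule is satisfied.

m_sum

azimuthal sum: -1 − 3 + 2 = -2  ✗
2 ≤ 4 ≤ 4 (triangle on l)
L = 1 + 3 + 4 = 8 (even)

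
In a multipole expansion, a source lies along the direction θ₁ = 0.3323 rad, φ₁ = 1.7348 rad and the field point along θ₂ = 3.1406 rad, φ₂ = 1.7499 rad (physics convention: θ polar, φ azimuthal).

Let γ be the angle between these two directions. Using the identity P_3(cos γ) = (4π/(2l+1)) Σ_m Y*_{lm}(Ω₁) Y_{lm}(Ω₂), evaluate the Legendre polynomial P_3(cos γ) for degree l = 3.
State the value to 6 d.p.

Term-by-term m-sum for l=3 (normalisation 4π/7 = 1.795196):
  m=-3: (0.006842, -0.012766) × (0.000000, 0.000000) = (0.000000, -0.000000)  (running Σ = (0.000000, -0.000000))
  m=-2: (-0.097327, -0.033120) × (0.000001, -0.000000) = (-0.000000, 0.000000)  (running Σ = (-0.000000, 0.000000))
  m=-1: (-0.059693, 0.360706) × (-0.000229, -0.001263) = (0.000469, -0.000007)  (running Σ = (0.000469, -0.000007))
  m=0: (0.517822, -0.000000) × (-0.746350, 0.000000) = (-0.386477, 0.000000)  (running Σ = (-0.386008, -0.000007))
  m=1: (0.059693, 0.360706) × (0.000229, -0.001263) = (0.000469, 0.000007)  (running Σ = (-0.385538, 0.000000))
  m=2: (-0.097327, 0.033120) × (0.000001, 0.000000) = (-0.000000, -0.000000)  (running Σ = (-0.385539, -0.000000))
  m=3: (-0.006842, -0.012766) × (-0.000000, 0.000000) = (0.000000, 0.000000)  (running Σ = (-0.385539, -0.000000))
Total Σ_m = (-0.385539, -0.000000). Multiply by 1.795196: (-0.692117, -0.000000). P_3(cos γ) = -0.692117

-0.692117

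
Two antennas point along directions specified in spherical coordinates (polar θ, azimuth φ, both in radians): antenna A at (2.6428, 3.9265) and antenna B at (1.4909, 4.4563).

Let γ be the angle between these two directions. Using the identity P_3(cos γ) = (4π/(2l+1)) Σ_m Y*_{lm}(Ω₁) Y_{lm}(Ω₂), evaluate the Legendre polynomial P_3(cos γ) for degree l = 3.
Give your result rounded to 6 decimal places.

-0.412610

Expand P_3 via completeness: Σ_{m} conj(Y_{3,m}) at Ω₁ times Y_{3,m} at Ω₂ —
  term(m=-3) = -0.00035 - 0.01887j   from Y*(Ω₁)=0.03225 - 0.03234j, Y(Ω₂)=0.28716 - 0.29717j
  term(m=-2) = -0.00814 + 0.01452j   from Y*(Ω₁)=-0.00020 - 0.20537j, Y(Ω₂)=-0.07065 - 0.03972j
  term(m=-1) = -0.11882 + 0.06959j   from Y*(Ω₁)=-0.31235 - 0.31204j, Y(Ω₂)=0.07900 - 0.30172j
  term(m=+0) = 0.02479 + 0.00000j   from Y*(Ω₁)=-0.28046 + 0.00000j, Y(Ω₂)=-0.08840 + 0.00000j
  term(m=+1) = -0.11882 - 0.06959j   from Y*(Ω₁)=0.31235 - 0.31204j, Y(Ω₂)=-0.07900 - 0.30172j
  term(m=+2) = -0.00814 - 0.01452j   from Y*(Ω₁)=-0.00020 + 0.20537j, Y(Ω₂)=-0.07065 + 0.03972j
  term(m=+3) = -0.00035 + 0.01887j   from Y*(Ω₁)=-0.03225 - 0.03234j, Y(Ω₂)=-0.28716 - 0.29717j
Total Σ_m = -0.22984 - 0.00000j. Multiply by 1.795196: -0.41261 - 0.00000j. P_3(cos γ) = -0.412610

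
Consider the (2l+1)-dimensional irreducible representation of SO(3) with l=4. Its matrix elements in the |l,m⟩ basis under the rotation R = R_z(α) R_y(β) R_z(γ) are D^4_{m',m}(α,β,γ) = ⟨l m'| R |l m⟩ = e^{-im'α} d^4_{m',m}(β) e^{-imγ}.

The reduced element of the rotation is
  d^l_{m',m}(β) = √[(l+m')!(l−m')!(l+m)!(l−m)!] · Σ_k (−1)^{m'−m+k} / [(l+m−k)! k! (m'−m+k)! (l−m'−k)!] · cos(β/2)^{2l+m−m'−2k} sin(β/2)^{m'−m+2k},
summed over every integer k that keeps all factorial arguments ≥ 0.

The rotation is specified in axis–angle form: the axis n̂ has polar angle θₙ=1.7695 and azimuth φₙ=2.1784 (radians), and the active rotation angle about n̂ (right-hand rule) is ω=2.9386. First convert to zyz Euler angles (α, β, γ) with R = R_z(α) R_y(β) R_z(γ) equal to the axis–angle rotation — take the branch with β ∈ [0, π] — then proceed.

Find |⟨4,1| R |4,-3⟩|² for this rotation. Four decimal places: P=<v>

Axis–angle → zyz. n̂ = (sinθₙcosφₙ, sinθₙsinφₙ, cosθₙ) = (-0.559668, +0.804864, -0.197399), ω = 2.9386.
R = I cosω + sinω [n̂]ₓ + (1−cosω) n̂n̂ᵀ gives
  R = [-0.359442, -0.851868, +0.380949; -0.931460, +0.302842, -0.201666; +0.056426, -0.427326, -0.902335]
β = atan2(√(R₁₃²+R₂₃²), R₃₃) = 2.695953; α = atan2(R₂₃, R₁₃) mod 2π = 5.796312; γ = atan2(R₃₂, −R₃₁) mod 2π = 4.581105
Split into d^4_{1,-3}(β=2.6960) × two z-phases.
Half-angle: c=0.220981, s=0.975278. N=√(120·6·1·5040)=1904.940944
The bounds max(0,m−m')=0 and min(l+m,l−m')=1 give 2 terms
  k=0: (−1)^4·1904.9409/(144)·0.2210^4·0.9753^4 = +0.028540
  k=1: (−1)^5·1904.9409/(240)·0.2210^2·0.9753^6 = -0.333541
d^4_{1,-3}(2.6960) = +0.028540 -0.333541 = -0.305001
|D^4_{1,-3}|² = |d^4_{1,-3}(β)|² = (-0.305001)² = 0.093026 (the z-rotation phases have unit modulus)

P=0.0930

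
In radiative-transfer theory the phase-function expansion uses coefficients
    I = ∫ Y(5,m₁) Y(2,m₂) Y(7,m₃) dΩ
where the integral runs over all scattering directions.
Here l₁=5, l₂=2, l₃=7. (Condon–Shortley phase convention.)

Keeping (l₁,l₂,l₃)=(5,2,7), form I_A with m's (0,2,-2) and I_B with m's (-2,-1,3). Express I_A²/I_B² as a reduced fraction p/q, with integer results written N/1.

Shared (l₁,l₂,l₃)=(5,2,7): N and (l;000)² cancel in I_A²/I_B².
A: Δ = 0!·10!·4!/15! = 1/15015; Racah Σ t=0..0: t=0:+1/345600 = 1/345600; ⇒ 3j(5 2 7; 0 2 -2)² = 6/715, sgn -1
B: Δ = 0!·10!·4!/15! = 1/15015; Racah Σ t=0..0: t=0:+1/181440 = 1/181440; ⇒ 3j(5 2 7; -2 -1 3)² = 32/1001, sgn +1
I_A²/I_B² = (6/715)/(32/1001) = 21/80

21/80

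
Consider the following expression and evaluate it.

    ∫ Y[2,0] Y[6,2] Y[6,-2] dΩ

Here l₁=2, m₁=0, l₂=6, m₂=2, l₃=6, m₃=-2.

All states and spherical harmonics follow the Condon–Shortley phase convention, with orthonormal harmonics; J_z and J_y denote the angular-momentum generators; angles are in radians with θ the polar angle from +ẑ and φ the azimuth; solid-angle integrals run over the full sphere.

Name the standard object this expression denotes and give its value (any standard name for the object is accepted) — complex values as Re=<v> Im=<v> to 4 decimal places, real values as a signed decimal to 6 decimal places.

Gaunt coefficient, +0.114688

This is a Gaunt coefficient — the integral of a triple product of spherical harmonics over the sphere.
m-sum 0 ✓  L=14 even ✓  4≤6≤8 ✓
Π(2lᵢ+1) = 5×13×13 = 845
triangle coeff Δ(2,6,6) = 1/90090
Σ_t [0,2]: t=0:+1/69120 t=1:−1/14400 t=2:+1/69120 = -7/172800
(3j)²=14/715 [(2 6 6; 0 0 0)], sign=-1
Σ_t [0,2]: t=0:+1/322560 t=1:−1/30240 t=2:+1/69120 = -1/64512
(3j)²=10/1001 [(2 6 6; 0 2 -2)], sign=-1
⇒ 4πI² = 20/121
I = (+1)√(20/121/(4π)) = 0.11468784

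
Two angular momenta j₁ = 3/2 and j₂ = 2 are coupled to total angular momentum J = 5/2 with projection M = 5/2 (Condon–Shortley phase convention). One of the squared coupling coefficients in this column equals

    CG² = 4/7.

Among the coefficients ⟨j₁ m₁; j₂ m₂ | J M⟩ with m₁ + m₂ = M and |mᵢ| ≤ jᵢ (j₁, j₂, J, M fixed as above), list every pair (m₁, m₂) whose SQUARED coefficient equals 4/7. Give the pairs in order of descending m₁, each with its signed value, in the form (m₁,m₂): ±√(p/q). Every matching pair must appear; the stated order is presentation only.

Admissible pairs with m₁+m₂ = M = 5/2: (1/2,2), (3/2,1)
  (m₁,m₂)=(3/2,1): CG² = 3/7, CG = +√(3/7)
  (m₁,m₂)=(1/2,2): CG² = 4/7, CG = −√(4/7)   ← matches the target
Pairs with CG² = 4/7: (1/2,2): −√(4/7)

(1/2,2): −√(4/7)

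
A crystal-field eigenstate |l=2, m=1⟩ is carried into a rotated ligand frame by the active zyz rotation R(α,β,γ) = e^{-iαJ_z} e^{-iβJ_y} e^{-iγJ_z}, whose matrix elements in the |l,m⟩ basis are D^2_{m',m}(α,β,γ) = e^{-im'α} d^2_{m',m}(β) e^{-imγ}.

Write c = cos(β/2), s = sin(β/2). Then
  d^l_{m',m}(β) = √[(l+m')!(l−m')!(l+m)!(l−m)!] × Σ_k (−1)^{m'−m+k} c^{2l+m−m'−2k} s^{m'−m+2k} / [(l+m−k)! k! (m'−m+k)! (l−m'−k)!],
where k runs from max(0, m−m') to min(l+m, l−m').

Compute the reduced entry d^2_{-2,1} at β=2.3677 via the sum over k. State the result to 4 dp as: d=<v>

d=0.5994

d^2_{-2,1}(β=2.3677) via the finite sum:
c=cos(2.367700/2)=0.377362, s=sin(2.367700/2)=0.926066; N=√[1·24·6·1]=12.000000
k: max(0,(1)−(-2))=3 … min(2+(1),2−(-2))=3
  k=3: (−1)^0·12.0000/(6)·0.3774^1·0.9261^3 = +0.599396
d^2_{-2,1}(2.3677) = +0.599396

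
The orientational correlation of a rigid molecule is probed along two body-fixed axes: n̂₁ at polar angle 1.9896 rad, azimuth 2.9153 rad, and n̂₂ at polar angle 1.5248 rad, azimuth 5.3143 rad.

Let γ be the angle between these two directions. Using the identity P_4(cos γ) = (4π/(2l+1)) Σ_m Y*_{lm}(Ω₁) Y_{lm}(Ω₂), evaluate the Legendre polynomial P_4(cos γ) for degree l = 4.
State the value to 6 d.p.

-0.418085

Summing Y*_{l m}(θ₁,φ₁)·Y_{l m}(θ₂,φ₂) over m ∈ [−4, 4]; prefactor 4π/(2·4+1) = 1.396263:
  [-4]  conj(Y_{4,-4})(Ω₁) = +0.190370-0.242460i ; Y_{4,-4}(Ω₂) = -0.327208-0.295159i ; Δ = -0.133855+0.023146i
  [-3]  conj(Y_{4,-3})(Ω₁) = +0.302064-0.243707i ; Y_{4,-3}(Ω₂) = -0.055794+0.013355i ; Δ = -0.013599+0.017631i
  [-2]  conj(Y_{4,-2})(Ω₁) = +0.039585-0.019248i ; Y_{4,-2}(Ω₂) = +0.117998-0.306978i ; Δ = -0.001238-0.014423i
  [-1]  conj(Y_{4,-1})(Ω₁) = -0.315560+0.072653i ; Y_{4,-1}(Ω₂) = -0.036729-0.053467i ; Δ = +0.015475+0.014204i
  [+0]  conj(Y_{4,0})(Ω₁) = -0.106220-0.000000i ; Y_{4,0}(Ω₂) = +0.310664+0.000000i ; Δ = -0.032999-0.000000i
  [+1]  conj(Y_{4,1})(Ω₁) = +0.315560+0.072653i ; Y_{4,1}(Ω₂) = +0.036729-0.053467i ; Δ = +0.015475-0.014204i
  [+2]  conj(Y_{4,2})(Ω₁) = +0.039585+0.019248i ; Y_{4,2}(Ω₂) = +0.117998+0.306978i ; Δ = -0.001238+0.014423i
  [+3]  conj(Y_{4,3})(Ω₁) = -0.302064-0.243707i ; Y_{4,3}(Ω₂) = +0.055794+0.013355i ; Δ = -0.013599-0.017631i
  [+4]  conj(Y_{4,4})(Ω₁) = +0.190370+0.242460i ; Y_{4,4}(Ω₂) = -0.327208+0.295159i ; Δ = -0.133855-0.023146i
Σ over m = -0.299432+0.000000i; ×(4π/9) → -0.418085+0.000000i. Real part: -0.418085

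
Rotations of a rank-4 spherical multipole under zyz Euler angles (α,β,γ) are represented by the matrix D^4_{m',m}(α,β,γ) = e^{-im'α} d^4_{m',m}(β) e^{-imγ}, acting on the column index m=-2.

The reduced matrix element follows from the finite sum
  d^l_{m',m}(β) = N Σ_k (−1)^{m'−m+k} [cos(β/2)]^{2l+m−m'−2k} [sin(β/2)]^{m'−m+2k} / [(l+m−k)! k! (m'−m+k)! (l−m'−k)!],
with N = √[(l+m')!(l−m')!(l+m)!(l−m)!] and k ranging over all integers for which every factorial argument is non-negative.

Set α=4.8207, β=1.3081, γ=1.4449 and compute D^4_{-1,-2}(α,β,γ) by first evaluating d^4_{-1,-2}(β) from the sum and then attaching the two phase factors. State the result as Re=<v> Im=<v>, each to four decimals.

Split into d^4_{-1,-2}(β=1.3081) × two z-phases.
With c≡cos(β/2)=0.793626 and s≡sin(β/2)=0.608406, N=[6·120·2·720]^{1/2}=1018.233765
k: max(0,(-2)−(-1))=0 … min(4+(-2),4−(-1))=2
  k=0: (−1)^1·1018.2338/(240)·0.7936^7·0.6084^1 = -0.511849
  k=1: (−1)^2·1018.2338/(48)·0.7936^5·0.6084^3 = +1.504063
  k=2: (−1)^3·1018.2338/(72)·0.7936^3·0.6084^5 = -0.589290
d^4_{-1,-2}(1.3081) = -0.511849 +1.504063 -0.589290 = +0.402924
D = (+0.108099-0.994140i)·(+0.402924)·(-0.968467+0.249140i) = +0.057614+0.398784i

Re=0.0576 Im=0.3988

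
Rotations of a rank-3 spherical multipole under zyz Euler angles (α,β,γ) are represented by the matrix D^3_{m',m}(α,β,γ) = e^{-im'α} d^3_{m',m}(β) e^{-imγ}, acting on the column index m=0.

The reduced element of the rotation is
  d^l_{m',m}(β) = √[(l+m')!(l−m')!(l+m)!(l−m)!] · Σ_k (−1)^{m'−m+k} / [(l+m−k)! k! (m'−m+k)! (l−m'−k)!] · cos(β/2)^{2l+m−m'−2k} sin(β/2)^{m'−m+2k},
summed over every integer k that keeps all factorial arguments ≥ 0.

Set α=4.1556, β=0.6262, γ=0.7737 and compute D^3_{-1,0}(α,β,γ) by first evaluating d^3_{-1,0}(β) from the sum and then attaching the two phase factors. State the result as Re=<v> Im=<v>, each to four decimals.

Re=-0.3061 Im=-0.4918

D^3_{-1,0}(4.1556,0.6262,0.7737) = e^{-i·-1·4.1556}·d^3_{-1,0}(0.6262)·e^{-i·0·0.7737}. Compute d first:
Half-angle: c=0.951383, s=0.308009. N=√(2·24·6·6)=41.569219
k∈{1,2,3} keeps every argument non-negative
  k=1: (−1)^0·41.5692/(12)·0.9514^5·0.3080^1 = +0.831634
  k=2: (−1)^1·41.5692/(4)·0.9514^3·0.3080^3 = -0.261499
  k=3: (−1)^2·41.5692/(12)·0.9514^1·0.3080^5 = +0.009136
d^3_{-1,0}(0.6262) = +0.831634 -0.261499 +0.009136 = +0.579271
D = (-0.528463-0.848956i)·(+0.579271)·(+1.000000+0.000000i) = -0.306123-0.491776i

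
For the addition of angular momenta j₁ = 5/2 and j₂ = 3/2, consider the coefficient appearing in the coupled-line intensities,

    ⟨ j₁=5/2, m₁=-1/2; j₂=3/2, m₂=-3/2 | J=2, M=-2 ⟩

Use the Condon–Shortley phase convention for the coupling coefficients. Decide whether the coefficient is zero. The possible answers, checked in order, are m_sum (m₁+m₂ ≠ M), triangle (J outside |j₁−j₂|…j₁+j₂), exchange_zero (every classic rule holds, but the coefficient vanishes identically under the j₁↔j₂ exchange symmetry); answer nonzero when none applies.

nonzero

m-sum: m₁+m₂ = -1/2+(-3/2) = -2, M = -2  ✓
triangle: |j₁−j₂| = 1 ≤ J = 2 ≤ j₁+j₂ = 4  ✓
exchange: j₁≠j₂ or m₁≠m₂ — the exchange symmetry imposes no constraint here
value check: CG = +√(1/7) = +0.377964 ≠ 0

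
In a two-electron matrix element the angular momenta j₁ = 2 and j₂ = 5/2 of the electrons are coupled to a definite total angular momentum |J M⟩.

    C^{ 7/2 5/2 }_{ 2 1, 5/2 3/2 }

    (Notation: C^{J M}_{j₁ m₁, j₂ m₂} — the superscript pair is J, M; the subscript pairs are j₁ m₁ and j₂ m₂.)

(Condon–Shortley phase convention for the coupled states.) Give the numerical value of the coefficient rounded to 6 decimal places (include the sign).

j₁+j₂−J=1  J+j₁−j₂=3  J−j₁+j₂=4  j₁+j₂+J+1=9
(j₁±m₁, j₂±m₂, J±M) = (3,1,4,1,6,1)
P² = 2304/7
sum k=0..1:
  [0] +1/48 = 1/48
  [1] −1/36 = -1/36
S = -1/144
C² = P²·S² = 1/63 ; C = -0.125988

-0.125988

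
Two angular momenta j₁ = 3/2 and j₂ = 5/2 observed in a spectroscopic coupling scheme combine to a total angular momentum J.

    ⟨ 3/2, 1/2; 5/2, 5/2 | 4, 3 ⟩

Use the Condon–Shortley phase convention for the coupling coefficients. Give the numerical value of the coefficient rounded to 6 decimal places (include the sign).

+0.612372

√[9·0!3!5!/9! · 2!1!5!0!7!1!] = √(21600)
  +(−1)^0/∏(0,0,1,5,2,0)! = 1/240  (running 1/240)
⟨..|..⟩ = √(21600)·(1/240) = +0.612372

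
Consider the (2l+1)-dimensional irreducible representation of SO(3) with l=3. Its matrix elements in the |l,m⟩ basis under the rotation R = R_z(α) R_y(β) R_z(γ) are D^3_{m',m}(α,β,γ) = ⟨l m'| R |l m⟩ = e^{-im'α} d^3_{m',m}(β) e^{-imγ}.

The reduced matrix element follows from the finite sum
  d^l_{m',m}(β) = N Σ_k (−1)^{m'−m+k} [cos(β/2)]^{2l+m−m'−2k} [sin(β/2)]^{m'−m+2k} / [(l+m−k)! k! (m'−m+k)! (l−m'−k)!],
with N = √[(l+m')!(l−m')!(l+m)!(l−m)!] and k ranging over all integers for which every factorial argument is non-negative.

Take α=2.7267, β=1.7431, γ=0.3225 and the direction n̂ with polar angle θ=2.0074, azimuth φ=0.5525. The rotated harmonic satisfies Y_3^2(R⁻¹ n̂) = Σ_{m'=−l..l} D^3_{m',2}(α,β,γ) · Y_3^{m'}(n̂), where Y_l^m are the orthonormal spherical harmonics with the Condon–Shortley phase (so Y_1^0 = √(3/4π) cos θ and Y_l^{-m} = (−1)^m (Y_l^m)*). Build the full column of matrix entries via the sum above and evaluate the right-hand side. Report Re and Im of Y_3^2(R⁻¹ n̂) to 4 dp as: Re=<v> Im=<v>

Re=0.3080 Im=0.1865

Need the full column D^3_{m',2} for m'=−3..3 at α=2.7267, β=1.7431, γ=0.3225.
cos(β/2)=0.643641, sin(β/2)=0.765327
d^3_{-3,2}: single k=5 term ⇒ +0.413958;  D = +0.129778+0.393089i
d^3_{-2,2}: k∈[4..5] ⇒ +0.710635 -0.200948 = +0.509687;  D = +0.048860-0.507340i
d^3_{-1,2}: k∈[3..4] ⇒ +0.755968 -0.534417 = +0.221551;  D = -0.108331+0.193259i
d^3_{0,2}: k∈[2..3] ⇒ +0.550592 -0.778462 = -0.227870;  D = -0.182090+0.136995i
d^3_{1,2}: k∈[1..2] ⇒ +0.267341 -0.755968 = -0.488626;  D = +0.475747-0.111447i
d^3_{2,2}: k∈[0..1] ⇒ +0.071099 -0.502620 = -0.431521;  D = -0.424175-0.079286i
d^3_{3,2}: single k=0 term ⇒ -0.207082;  D = +0.170950+0.116872i
Y_3^{m'}(θ=2.0074,φ=0.5525) and Σ D·Y over m':
  (+0.1298+0.3931i)·(-0.0269-0.3093i)  (+0.0489-0.5073i)·(-0.1594+0.3171i)  (-0.1083+0.1933i)·(-0.0264+0.0163i)  (-0.1821+0.1370i)·(+0.3323+0.0000i)  (+0.4757-0.1114i)·(+0.0264+0.0163i)  (-0.4242-0.0793i)·(-0.1594-0.3171i)  (+0.1709+0.1169i)·(+0.0269-0.3093i)
Y_3^2(R⁻¹ n̂) = +0.307971+0.186508i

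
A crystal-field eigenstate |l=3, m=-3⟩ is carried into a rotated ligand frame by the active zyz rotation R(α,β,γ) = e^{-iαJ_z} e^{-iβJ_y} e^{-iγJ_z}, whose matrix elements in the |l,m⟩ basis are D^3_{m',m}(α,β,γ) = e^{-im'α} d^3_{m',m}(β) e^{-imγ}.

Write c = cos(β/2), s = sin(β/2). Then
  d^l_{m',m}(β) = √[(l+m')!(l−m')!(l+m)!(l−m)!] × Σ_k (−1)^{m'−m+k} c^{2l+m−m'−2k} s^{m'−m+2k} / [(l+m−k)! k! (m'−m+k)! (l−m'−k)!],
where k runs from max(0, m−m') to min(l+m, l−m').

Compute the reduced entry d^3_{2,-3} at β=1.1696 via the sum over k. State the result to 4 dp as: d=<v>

d=-0.1047

d^3_{2,-3}(β=1.1696) via the finite sum:
Half-angle: c=0.833823, s=0.552033. N=√(120·1·1·720)=293.938769
k∈{0} keeps every argument non-negative
  k=0: (−1)^5·293.9388/(120)·0.8338^1·0.5520^5 = -0.104706
d^3_{2,-3}(1.1696) = -0.104706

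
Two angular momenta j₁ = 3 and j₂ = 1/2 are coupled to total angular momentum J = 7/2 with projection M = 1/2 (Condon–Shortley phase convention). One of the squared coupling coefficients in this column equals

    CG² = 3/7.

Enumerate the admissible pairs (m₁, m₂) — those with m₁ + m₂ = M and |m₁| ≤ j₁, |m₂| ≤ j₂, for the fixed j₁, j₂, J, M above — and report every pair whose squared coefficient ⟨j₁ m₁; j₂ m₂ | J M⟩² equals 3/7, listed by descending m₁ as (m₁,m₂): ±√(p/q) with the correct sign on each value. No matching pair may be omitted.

Admissible pairs with m₁+m₂ = M = 1/2: (0,1/2), (1,-1/2)
  (m₁,m₂)=(1,-1/2): CG² = 3/7, CG = +√(3/7)   ← matches the target
  (m₁,m₂)=(0,1/2): CG² = 4/7, CG = +√(4/7)
Pairs with CG² = 3/7: (1,-1/2): +√(3/7)

(1,-1/2): +√(3/7)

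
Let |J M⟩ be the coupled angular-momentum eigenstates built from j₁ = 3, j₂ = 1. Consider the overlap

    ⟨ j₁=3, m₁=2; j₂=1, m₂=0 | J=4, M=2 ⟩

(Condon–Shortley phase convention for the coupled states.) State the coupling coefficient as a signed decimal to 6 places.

+√(3/7) = +0.654654

√[9·0!6!2!/9! · 5!1!1!1!6!2!] = √(43200/7)
  +(−1)^0/∏(0,0,1,1,5,1)! = 1/120  (running 1/120)
⟨..|..⟩ = √(43200/7)·(1/120) = +0.654654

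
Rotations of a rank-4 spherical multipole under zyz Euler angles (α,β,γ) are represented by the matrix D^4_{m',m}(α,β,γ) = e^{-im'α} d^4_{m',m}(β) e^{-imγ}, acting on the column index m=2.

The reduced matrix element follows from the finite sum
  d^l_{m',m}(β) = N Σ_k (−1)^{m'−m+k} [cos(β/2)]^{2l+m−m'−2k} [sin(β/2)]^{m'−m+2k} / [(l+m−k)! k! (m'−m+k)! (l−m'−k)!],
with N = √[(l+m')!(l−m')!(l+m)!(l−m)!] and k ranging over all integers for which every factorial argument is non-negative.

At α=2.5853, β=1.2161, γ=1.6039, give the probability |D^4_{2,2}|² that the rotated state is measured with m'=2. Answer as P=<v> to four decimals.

D^4_{2,2}(2.5853,1.2161,1.6039) = e^{-i·2·2.5853}·d^4_{2,2}(1.2161)·e^{-i·2·1.6039}. Compute d first:
With c≡cos(β/2)=0.820764 and s≡sin(β/2)=0.571268, N=[720·2·720·2]^{1/2}=1440.000000
The bounds max(0,m−m')=0 and min(l+m,l−m')=2 give 3 terms
  k=0: (−1)^0·1440.0000/(1440)·0.8208^8·0.5713^0 = +0.205942
  k=1: (−1)^1·1440.0000/(120)·0.8208^6·0.5713^2 = -1.197208
  k=2: (−1)^2·1440.0000/(96)·0.8208^4·0.5713^4 = +0.724975
d^4_{2,2}(1.2161) = +0.205942 -1.197208 +0.724975 = -0.266290
|D^4_{2,2}|² = |d^4_{2,2}(β)|² = (-0.266290)² = 0.070911 (the z-rotation phases have unit modulus)

P=0.0709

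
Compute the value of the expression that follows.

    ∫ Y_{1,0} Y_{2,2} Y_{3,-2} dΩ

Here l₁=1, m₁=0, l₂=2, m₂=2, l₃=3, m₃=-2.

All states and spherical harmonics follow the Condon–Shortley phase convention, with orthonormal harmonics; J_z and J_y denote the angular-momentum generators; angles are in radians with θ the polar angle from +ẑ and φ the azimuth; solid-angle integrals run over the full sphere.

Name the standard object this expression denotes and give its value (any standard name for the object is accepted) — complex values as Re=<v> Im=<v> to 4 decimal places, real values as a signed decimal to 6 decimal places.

Gaunt coefficient, +0.184674

This is a Gaunt coefficient — the integral of a triple product of spherical harmonics over the sphere.
m-sum 0 ✓  L=6 even ✓  1≤3≤3 ✓
Π(2lᵢ+1) = 3×5×7 = 105
triangle coeff Δ(1,2,3) = 1/105
Σ_t [0,0]: t=0:+1/4 = 1/4
(3j)²=3/35 [(1 2 3; 0 0 0)], sign=-1
Σ_t [0,0]: t=0:+1/24 = 1/24
(3j)²=1/21 [(1 2 3; 0 2 -2)], sign=-1
⇒ 4πI² = 3/7
I = (+1)√(3/7/(4π)) = 0.18467439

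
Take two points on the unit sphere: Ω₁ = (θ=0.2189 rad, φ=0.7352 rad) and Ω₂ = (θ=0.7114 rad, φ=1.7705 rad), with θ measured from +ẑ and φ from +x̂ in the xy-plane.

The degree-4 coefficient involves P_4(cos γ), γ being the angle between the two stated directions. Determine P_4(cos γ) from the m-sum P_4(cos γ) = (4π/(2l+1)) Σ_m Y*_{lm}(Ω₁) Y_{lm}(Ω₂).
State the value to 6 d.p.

-0.196496

Term-by-term m-sum for l=4 (normalisation 4π/9 = 1.396263):
  m=-4: (-0.00096 + 0.00020j) × (0.05609 - 0.05762j) = -0.00004 + 0.00007j  (running Σ = -0.00004 + 0.00007j)
  m=-3: (-0.00742 + 0.01007j) × (0.14879 + 0.21791j) = -0.00330 - 0.00012j  (running Σ = -0.00334 - 0.00005j)
  m=-2: (0.00896 + 0.08899j) × (-0.39624 + 0.16725j) = -0.01844 - 0.03376j  (running Σ = -0.02178 - 0.03381j)
  m=-1: (0.27296 + 0.24685j) × (-0.04716 - 0.23300j) = 0.04464 - 0.07524j  (running Σ = 0.02286 - 0.10906j)
  m=0: (0.65498 + 0.00000j) × (-0.28468 + 0.00000j) = -0.18646 + 0.00000j  (running Σ = -0.16359 - 0.10906j)
  m=1: (-0.27296 + 0.24685j) × (0.04716 - 0.23300j) = 0.04464 + 0.07524j  (running Σ = -0.11895 - 0.03381j)
  m=2: (0.00896 - 0.08899j) × (-0.39624 - 0.16725j) = -0.01844 + 0.03376j  (running Σ = -0.13739 - 0.00005j)
  m=3: (0.00742 + 0.01007j) × (-0.14879 + 0.21791j) = -0.00330 + 0.00012j  (running Σ = -0.14069 + 0.00007j)
  m=4: (-0.00096 - 0.00020j) × (0.05609 + 0.05762j) = -0.00004 - 0.00007j  (running Σ = -0.14073 - 0.00000j)
Accumulated sum -0.14073 - 0.00000j; after 4π/(2l+1) scaling, -0.19650 - 0.00000j ⇒ P_4 = -0.196496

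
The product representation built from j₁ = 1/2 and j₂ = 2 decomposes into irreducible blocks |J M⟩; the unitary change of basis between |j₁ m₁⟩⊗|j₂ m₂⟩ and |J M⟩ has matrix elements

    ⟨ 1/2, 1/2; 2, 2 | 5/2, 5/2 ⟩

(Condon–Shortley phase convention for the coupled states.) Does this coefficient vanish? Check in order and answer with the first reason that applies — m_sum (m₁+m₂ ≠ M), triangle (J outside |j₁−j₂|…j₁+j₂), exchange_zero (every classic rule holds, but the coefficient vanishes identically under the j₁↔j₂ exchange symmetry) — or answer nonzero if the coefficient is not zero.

nonzero

m-sum: m₁+m₂ = 1/2+2 = 5/2, M = 5/2  ✓
triangle: |j₁−j₂| = 3/2 ≤ J = 5/2 ≤ j₁+j₂ = 5/2  ✓
exchange: j₁≠j₂ or m₁≠m₂ — the exchange symmetry imposes no constraint here
value check: CG = +1 = +1.000000 ≠ 0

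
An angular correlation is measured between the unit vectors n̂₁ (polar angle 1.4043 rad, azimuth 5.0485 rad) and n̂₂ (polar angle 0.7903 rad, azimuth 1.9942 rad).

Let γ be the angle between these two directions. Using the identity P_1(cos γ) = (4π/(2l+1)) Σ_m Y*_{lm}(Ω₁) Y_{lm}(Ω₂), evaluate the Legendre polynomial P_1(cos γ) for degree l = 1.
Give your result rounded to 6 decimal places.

Summing Y*_{l m}(θ₁,φ₁)·Y_{l m}(θ₂,φ₂) over m ∈ [−1, 1]; prefactor 4π/(2·1+1) = 4.188790:
  m=-1: Y*=0.11237 - 0.32165j  Y=-0.10087 - 0.22382j  product -0.08333 + 0.00729j
  m=+0: Y*=0.08098 + 0.00000j  Y=0.34380 + 0.00000j  product 0.02784 + 0.00000j
  m=+1: Y*=-0.11237 - 0.32165j  Y=0.10087 - 0.22382j  product -0.08333 - 0.00729j
Σ over m = -0.13881 + 0.00000j; ×(4π/3) → -0.58146 + 0.00000j. Real part: -0.581459

-0.581459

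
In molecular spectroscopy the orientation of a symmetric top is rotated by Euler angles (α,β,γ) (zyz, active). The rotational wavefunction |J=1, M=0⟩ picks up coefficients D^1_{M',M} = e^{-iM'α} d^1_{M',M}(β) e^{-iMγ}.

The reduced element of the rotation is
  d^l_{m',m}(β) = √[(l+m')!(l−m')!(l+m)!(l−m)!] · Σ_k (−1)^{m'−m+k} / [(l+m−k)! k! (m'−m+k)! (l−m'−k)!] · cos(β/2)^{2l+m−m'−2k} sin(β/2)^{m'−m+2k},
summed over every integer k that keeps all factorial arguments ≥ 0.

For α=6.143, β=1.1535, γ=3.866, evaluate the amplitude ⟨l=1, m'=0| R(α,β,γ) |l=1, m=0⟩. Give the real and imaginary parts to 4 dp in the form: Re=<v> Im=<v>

D^1_{0,0}(6.1430,1.1535,3.8660) = e^{-i·0·6.1430}·d^1_{0,0}(1.1535)·e^{-i·0·3.8660}. Compute d first:
Half-angle: c=0.838239, s=0.545303. N=√(1·1·1·1)=1.000000
k: max(0,(0)−(0))=0 … min(1+(0),1−(0))=1
  k=0: (−1)^0·1.0000/(1)·0.8382^2·0.5453^0 = +0.702645
  k=1: (−1)^1·1.0000/(1)·0.8382^0·0.5453^2 = -0.297355
d^1_{0,0}(1.1535) = +0.702645 -0.297355 = +0.405290
D = (+1.000000+0.000000i)·(+0.405290)·(+1.000000+0.000000i) = +0.405290+0.000000i

Re=0.4053 Im=0.0000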